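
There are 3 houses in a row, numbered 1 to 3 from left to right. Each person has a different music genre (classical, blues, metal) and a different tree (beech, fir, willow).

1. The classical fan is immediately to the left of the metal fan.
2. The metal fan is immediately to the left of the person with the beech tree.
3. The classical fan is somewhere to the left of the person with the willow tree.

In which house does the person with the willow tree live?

From clue 2, the metal fan must be in house 2.
The person with the beech tree is in house 3 (clue 2).
House 3 music genre: only blues fits.
The only tree still possible for house 1 is fir.
House 2 tree: only willow fits.
House 1 music genre: only classical fits.
So: house 1 = classical/fir, house 2 = metal/willow, house 3 = blues/beech.

2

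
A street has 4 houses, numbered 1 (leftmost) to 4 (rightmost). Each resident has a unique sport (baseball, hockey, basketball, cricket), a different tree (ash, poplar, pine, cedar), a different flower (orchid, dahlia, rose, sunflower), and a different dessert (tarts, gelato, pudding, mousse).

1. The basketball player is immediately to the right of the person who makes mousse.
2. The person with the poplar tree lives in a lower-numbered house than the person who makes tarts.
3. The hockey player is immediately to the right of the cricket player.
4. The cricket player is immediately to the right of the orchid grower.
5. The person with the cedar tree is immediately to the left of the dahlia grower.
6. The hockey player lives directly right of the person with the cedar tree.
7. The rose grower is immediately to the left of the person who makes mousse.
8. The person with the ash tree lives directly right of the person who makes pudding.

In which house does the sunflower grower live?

That leaves baseball as the sport for house 1.
The only sport still possible for house 2 is cricket.
Clue 3 places the hockey player in house 3.
Clue 4 places the orchid grower in house 1.
Clue 6 places the person with the cedar tree in house 2.
So house 4 gets basketball for sport.
That leaves rose as the flower for house 2.
The person who makes mousse is in house 3 (clue 1).
Clue 5 places the dahlia grower in house 3.
House 4's flower must be sunflower (nothing else left).
The only dessert still possible for house 1 is gelato.
The only dessert still possible for house 4 is tarts.
Clue 8 places the person with the ash tree in house 3.
House 1's tree must be poplar (nothing else left).
House 4's tree must be pine (nothing else left).
The only dessert still possible for house 2 is pudding.
So: house 1 = baseball/poplar/orchid/gelato, house 2 = cricket/cedar/rose/pudding, house 3 = hockey/ash/dahlia/mousse, house 4 = basketball/pine/sunflower/tarts.

4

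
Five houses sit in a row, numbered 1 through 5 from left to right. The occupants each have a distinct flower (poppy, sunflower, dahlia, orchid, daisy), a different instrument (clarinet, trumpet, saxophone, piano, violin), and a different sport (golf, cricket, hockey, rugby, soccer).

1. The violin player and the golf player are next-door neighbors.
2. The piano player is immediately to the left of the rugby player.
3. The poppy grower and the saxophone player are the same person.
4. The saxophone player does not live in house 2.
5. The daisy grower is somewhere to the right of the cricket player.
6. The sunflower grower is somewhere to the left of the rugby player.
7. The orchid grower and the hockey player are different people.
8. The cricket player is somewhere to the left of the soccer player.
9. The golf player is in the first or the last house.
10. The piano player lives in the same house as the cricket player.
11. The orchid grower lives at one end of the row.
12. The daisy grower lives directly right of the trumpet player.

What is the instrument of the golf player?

The orchid grower is narrowed to house 1 or 5; consider each.
Placing it in house 1 leads to a contradiction, so it's in house 5.
That leaves clarinet as the instrument for house 5.
The violin player is narrowed to house 2 or 4; consider each.
Placing it in house 2 leads to a contradiction, so it's in house 4.
The golf player is in house 5 (clue 1).
The poppy grower is narrowed to house 1 or 3; consider each.
Placing it in house 3 leads to a contradiction, so it's in house 1.
From clue 3, the saxophone player must be in house 1.
House 1 sport: only hockey fits.
So house 2 gets cricket for sport.
Clue 10 places the piano player in house 2.
That leaves trumpet as the instrument for house 3.
By clue 2, the rugby player is in house 3.
From clue 6, the sunflower grower must be in house 2.
By clue 12, the daisy grower is in house 4.
House 3's flower must be dahlia (nothing else left).
The only sport still possible for house 4 is soccer.
So: house 1 = poppy/saxophone/hockey, house 2 = sunflower/piano/cricket, house 3 = dahlia/trumpet/rugby, house 4 = daisy/violin/soccer, house 5 = orchid/clarinet/golf.

clarinet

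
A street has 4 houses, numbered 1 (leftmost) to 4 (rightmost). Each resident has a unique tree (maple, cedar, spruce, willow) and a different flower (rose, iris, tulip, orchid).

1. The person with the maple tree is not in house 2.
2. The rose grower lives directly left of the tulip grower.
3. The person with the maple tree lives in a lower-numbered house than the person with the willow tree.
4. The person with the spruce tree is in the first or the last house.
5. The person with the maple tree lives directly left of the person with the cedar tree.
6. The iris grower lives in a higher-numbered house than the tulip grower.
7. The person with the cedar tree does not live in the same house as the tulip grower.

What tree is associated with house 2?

The person with the cedar tree is narrowed to house 2 or 4; consider each.
Placing it in house 4 leads to a contradiction, so it's in house 2.
From clue 5, the person with the maple tree must be in house 1.
Clue 7: the tulip grower is in house 3.
That leaves willow as the tree for house 3.
The only tree still possible for house 4 is spruce.
Clue 2 places the rose grower in house 2.
That leaves orchid as the flower for house 1.
So house 4 gets iris for flower.
So: house 1 = maple/orchid, house 2 = cedar/rose, house 3 = willow/tulip, house 4 = spruce/iris.

cedar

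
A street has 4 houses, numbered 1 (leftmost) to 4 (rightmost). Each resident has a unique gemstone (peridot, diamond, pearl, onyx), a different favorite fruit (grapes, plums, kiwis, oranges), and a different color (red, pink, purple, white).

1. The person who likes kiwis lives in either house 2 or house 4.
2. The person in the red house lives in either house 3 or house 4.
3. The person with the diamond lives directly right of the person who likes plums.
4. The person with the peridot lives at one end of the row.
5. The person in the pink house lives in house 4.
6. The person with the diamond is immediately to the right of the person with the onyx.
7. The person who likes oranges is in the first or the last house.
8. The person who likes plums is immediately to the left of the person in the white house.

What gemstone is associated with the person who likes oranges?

peridot

Clue 5: the person in the pink house is in house 4.
House 1 color: only purple fits.
That leaves white as the color for house 2.
House 3's color must be red (nothing else left).
By clue 8, the person who likes plums is in house 1.
House 3's favorite fruit must be grapes (nothing else left).
House 4 favorite fruit: only oranges fits.
Clue 3 places the person with the diamond in house 2.
Clue 6: the person with the onyx is in house 1.
That leaves pearl as the gemstone for house 3.
So house 4 gets peridot for gemstone.
House 2's favorite fruit must be kiwis (nothing else left).
So: house 1 = onyx/plums/purple, house 2 = diamond/kiwis/white, house 3 = pearl/grapes/red, house 4 = peridot/oranges/pink.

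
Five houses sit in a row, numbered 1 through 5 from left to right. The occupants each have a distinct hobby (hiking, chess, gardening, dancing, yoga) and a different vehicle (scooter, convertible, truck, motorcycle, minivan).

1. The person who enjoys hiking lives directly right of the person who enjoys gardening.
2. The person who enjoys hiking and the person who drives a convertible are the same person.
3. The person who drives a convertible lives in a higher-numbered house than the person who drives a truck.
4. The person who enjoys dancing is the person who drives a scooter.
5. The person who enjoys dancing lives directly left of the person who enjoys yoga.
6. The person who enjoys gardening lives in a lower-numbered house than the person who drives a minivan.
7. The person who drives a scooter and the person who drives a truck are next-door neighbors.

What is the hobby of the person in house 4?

hiking

The person who enjoys dancing is narrowed to house 1 or 2 or 3 or 4; consider each.
Placing it in house 2 and house 3 and house 4 leads to a contradiction, so it's in house 1.
Clue 4: the person who drives a scooter is in house 1.
Clue 5: the person who enjoys yoga is in house 2.
Clue 7: the person who drives a truck is in house 2.
House 3 vehicle: only motorcycle fits.
The person who enjoys gardening is narrowed to house 3 or 4; consider each.
Placing it in house 4 leads to a contradiction, so it's in house 3.
Clue 1: the person who enjoys hiking is in house 4.
By clue 2, the person who drives a convertible is in house 4.
House 5 hobby: only chess fits.
House 5 vehicle: only minivan fits.
So: house 1 = dancing/scooter, house 2 = yoga/truck, house 3 = gardening/motorcycle, house 4 = hiking/convertible, house 5 = chess/minivan.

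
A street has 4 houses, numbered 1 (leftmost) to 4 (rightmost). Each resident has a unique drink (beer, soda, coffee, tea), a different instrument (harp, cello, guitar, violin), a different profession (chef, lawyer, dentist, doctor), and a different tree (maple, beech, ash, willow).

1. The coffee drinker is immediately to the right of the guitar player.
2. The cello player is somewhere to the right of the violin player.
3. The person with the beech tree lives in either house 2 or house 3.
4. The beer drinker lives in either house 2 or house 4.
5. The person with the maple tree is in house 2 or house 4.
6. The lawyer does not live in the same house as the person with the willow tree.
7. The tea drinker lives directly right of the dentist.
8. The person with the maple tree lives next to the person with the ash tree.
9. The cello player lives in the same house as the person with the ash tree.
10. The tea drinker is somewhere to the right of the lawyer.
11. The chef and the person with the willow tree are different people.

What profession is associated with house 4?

chef

Clue 9: the cello player is in house 3.
Clue 9 places the person with the ash tree in house 3.
That leaves soda as the drink for house 1.
So house 4 gets harp for instrument.
So house 1 gets willow for tree.
House 4's tree must be maple (nothing else left).
So house 2 gets beech for tree.
The only profession still possible for house 1 is doctor.
The only profession still possible for house 4 is chef.
The beer drinker is narrowed to house 2 or 4; consider each.
Placing it in house 4 leads to a contradiction, so it's in house 2.
House 3's drink must be coffee (nothing else left).
So house 4 gets tea for drink.
The guitar player is in house 2 (clue 1).
From clue 7, the dentist must be in house 3.
The only instrument still possible for house 1 is violin.
House 2's profession must be lawyer (nothing else left).
So: house 1 = soda/violin/doctor/willow, house 2 = beer/guitar/lawyer/beech, house 3 = coffee/cello/dentist/ash, house 4 = tea/harp/chef/maple.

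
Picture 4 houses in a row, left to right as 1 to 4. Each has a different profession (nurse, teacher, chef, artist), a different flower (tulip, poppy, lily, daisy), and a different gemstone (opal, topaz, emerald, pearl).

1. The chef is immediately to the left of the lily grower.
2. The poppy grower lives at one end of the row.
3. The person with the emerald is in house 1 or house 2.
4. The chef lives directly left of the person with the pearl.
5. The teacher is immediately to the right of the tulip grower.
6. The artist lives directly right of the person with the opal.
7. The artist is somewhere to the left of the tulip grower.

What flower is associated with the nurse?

poppy

Clue 7: the artist is in house 2.
Clue 7 places the tulip grower in house 3.
By clue 5, the teacher is in house 4.
The person with the opal is in house 1 (clue 6).
That leaves emerald as the gemstone for house 2.
So house 3 gets topaz for gemstone.
So house 4 gets pearl for gemstone.
Clue 4 places the chef in house 3.
House 1 profession: only nurse fits.
By clue 1, the lily grower is in house 4.
House 2 flower: only daisy fits.
So house 1 gets poppy for flower.
So: house 1 = nurse/poppy/opal, house 2 = artist/daisy/emerald, house 3 = chef/tulip/topaz, house 4 = teacher/lily/pearl.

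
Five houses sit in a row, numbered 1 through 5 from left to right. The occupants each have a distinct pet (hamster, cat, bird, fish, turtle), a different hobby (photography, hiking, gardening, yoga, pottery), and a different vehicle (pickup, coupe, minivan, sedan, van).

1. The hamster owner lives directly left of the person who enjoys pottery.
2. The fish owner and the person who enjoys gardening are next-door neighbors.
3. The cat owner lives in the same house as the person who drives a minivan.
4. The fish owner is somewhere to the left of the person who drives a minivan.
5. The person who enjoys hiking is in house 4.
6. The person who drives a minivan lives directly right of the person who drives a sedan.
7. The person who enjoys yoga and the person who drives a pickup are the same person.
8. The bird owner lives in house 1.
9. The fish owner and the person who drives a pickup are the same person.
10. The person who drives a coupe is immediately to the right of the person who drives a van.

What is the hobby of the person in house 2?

Clue 5: the person who enjoys hiking is in house 4.
By clue 8, the bird owner is in house 1.
The only vehicle still possible for house 1 is van.
By clue 10, the person who drives a coupe is in house 2.
So house 5 gets minivan for vehicle.
The cat owner is in house 5 (clue 3).
Clue 6: the person who drives a sedan is in house 4.
By clue 7, the person who enjoys yoga is in house 3.
The fish owner is in house 3 (clue 9).
House 5 hobby: only pottery fits.
House 3 vehicle: only pickup fits.
By clue 1, the hamster owner is in house 4.
Clue 2 places the person who enjoys gardening in house 2.
So house 2 gets turtle for pet.
The only hobby still possible for house 1 is photography.
So: house 1 = bird/photography/van, house 2 = turtle/gardening/coupe, house 3 = fish/yoga/pickup, house 4 = hamster/hiking/sedan, house 5 = cat/pottery/minivan.

gardening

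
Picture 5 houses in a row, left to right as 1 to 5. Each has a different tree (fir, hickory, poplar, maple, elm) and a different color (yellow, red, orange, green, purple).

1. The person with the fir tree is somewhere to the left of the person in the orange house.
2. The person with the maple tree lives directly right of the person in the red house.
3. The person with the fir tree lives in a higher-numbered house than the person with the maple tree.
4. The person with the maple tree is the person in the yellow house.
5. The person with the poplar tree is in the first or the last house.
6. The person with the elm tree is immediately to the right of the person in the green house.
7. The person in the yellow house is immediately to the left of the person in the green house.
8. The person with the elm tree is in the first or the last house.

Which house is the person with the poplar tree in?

Clue 8 places the person with the elm tree in house 5.
The person in the green house is in house 4 (clue 6).
The person in the yellow house is in house 3 (clue 7).
That leaves poplar as the tree for house 1.
Clue 4 places the person with the maple tree in house 3.
So house 2 gets hickory for tree.
The only tree still possible for house 4 is fir.
House 5's color must be orange (nothing else left).
The person in the red house is in house 2 (clue 2).
The only color still possible for house 1 is purple.
So: house 1 = poplar/purple, house 2 = hickory/red, house 3 = maple/yellow, house 4 = fir/green, house 5 = elm/orange.

1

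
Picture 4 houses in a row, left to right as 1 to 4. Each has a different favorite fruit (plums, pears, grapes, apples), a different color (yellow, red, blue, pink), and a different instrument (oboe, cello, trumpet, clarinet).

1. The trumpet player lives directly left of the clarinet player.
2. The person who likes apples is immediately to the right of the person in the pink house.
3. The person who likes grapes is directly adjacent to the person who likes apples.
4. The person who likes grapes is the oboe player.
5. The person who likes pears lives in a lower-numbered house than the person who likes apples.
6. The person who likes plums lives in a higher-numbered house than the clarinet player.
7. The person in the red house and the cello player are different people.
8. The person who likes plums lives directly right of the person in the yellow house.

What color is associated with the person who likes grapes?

The person who likes plums is narrowed to house 3 or 4; consider each.
Placing it in house 3 leads to a contradiction, so it's in house 4.
By clue 8, the person in the yellow house is in house 3.
House 4's instrument must be cello (nothing else left).
House 4 color: only blue fits.
The person who likes apples is narrowed to house 2 or 3; consider each.
Placing it in house 3 leads to a contradiction, so it's in house 2.
By clue 2, the person in the pink house is in house 1.
The person who likes pears is in house 1 (clue 5).
So house 3 gets grapes for favorite fruit.
So house 2 gets red for color.
Clue 4: the oboe player is in house 3.
That leaves trumpet as the instrument for house 1.
House 2's instrument must be clarinet (nothing else left).
So: house 1 = pears/pink/trumpet, house 2 = apples/red/clarinet, house 3 = grapes/yellow/oboe, house 4 = plums/blue/cello.

yellow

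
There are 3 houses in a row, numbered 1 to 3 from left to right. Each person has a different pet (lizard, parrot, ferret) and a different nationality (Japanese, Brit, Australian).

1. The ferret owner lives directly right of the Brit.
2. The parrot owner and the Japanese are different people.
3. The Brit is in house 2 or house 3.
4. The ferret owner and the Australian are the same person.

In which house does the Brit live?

From clue 3, the Brit must be in house 2.
The only nationality still possible for house 1 is Japanese.
That leaves Australian as the nationality for house 3.
By clue 1, the ferret owner is in house 3.
House 1's pet must be lizard (nothing else left).
House 2's pet must be parrot (nothing else left).
So: house 1 = lizard/Japanese, house 2 = parrot/Brit, house 3 = ferret/Australian.

2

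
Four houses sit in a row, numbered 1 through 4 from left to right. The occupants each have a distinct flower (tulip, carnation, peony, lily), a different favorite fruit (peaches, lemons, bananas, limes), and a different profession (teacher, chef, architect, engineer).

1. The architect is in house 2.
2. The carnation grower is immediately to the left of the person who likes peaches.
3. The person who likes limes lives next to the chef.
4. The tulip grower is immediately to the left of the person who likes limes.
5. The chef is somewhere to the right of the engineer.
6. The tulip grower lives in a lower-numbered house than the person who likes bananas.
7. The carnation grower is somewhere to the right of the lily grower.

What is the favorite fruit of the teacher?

From clue 1, the architect must be in house 2.
That leaves peony as the flower for house 4.
That leaves lemons as the favorite fruit for house 1.
The carnation grower is narrowed to house 2 or 3; consider each.
Placing it in house 2 leads to a contradiction, so it's in house 3.
By clue 2, the person who likes peaches is in house 4.
The lily grower is narrowed to house 1 or 2; consider each.
Placing it in house 1 leads to a contradiction, so it's in house 2.
The only flower still possible for house 1 is tulip.
By clue 4, the person who likes limes is in house 2.
So house 3 gets bananas for favorite fruit.
By clue 3, the chef is in house 3.
The engineer is in house 1 (clue 5).
So house 4 gets teacher for profession.
So: house 1 = tulip/lemons/engineer, house 2 = lily/limes/architect, house 3 = carnation/bananas/chef, house 4 = peony/peaches/teacher.

peaches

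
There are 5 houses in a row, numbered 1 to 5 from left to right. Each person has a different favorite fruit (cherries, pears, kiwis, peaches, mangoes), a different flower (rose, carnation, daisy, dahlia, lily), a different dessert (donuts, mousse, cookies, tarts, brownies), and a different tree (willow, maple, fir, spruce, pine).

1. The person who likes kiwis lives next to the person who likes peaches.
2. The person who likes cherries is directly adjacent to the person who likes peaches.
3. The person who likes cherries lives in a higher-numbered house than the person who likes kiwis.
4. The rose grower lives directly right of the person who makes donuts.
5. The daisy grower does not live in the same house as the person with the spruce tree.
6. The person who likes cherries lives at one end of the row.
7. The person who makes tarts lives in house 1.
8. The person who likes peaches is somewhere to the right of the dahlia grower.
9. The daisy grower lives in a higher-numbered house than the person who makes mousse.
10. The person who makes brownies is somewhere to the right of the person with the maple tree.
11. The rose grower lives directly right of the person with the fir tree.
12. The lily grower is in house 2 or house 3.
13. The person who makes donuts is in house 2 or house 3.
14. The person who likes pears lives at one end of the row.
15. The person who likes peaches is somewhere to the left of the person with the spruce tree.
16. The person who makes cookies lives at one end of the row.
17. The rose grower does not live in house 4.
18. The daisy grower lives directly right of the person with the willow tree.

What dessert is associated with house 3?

Clue 6 places the person who likes cherries in house 5.
The person who makes tarts is in house 1 (clue 7).
House 1 favorite fruit: only pears fits.
The person who likes peaches is in house 4 (clue 2).
Clue 4: the rose grower is in house 3.
By clue 4, the person who makes donuts is in house 2.
From clue 11, the person with the fir tree must be in house 2.
From clue 15, the person with the spruce tree must be in house 5.
The only flower still possible for house 2 is lily.
That leaves cookies as the dessert for house 5.
From clue 1, the person who likes kiwis must be in house 3.
By clue 5, the daisy grower is in house 4.
By clue 9, the person who makes mousse is in house 3.
By clue 18, the person with the willow tree is in house 3.
The only favorite fruit still possible for house 2 is mangoes.
House 1's flower must be dahlia (nothing else left).
The only flower still possible for house 5 is carnation.
House 4 dessert: only brownies fits.
That leaves maple as the tree for house 1.
So house 4 gets pine for tree.
So: house 1 = pears/dahlia/tarts/maple, house 2 = mangoes/lily/donuts/fir, house 3 = kiwis/rose/mousse/willow, house 4 = peaches/daisy/brownies/pine, house 5 = cherries/carnation/cookies/spruce.

mousse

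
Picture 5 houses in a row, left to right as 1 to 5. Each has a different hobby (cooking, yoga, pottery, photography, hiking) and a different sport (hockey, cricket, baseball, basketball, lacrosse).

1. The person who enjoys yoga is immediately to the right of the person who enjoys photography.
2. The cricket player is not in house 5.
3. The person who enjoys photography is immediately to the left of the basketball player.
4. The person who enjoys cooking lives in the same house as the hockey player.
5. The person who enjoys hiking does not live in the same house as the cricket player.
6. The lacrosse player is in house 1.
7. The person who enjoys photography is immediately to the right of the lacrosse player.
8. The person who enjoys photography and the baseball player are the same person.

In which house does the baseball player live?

From clue 6, the lacrosse player must be in house 1.
By clue 7, the person who enjoys photography is in house 2.
The baseball player is in house 2 (clue 8).
Clue 1 places the person who enjoys yoga in house 3.
Clue 3 places the basketball player in house 3.
House 5's sport must be hockey (nothing else left).
By clue 4, the person who enjoys cooking is in house 5.
House 1 hobby: only hiking fits.
So house 4 gets pottery for hobby.
That leaves cricket as the sport for house 4.
So: house 1 = hiking/lacrosse, house 2 = photography/baseball, house 3 = yoga/basketball, house 4 = pottery/cricket, house 5 = cooking/hockey.

2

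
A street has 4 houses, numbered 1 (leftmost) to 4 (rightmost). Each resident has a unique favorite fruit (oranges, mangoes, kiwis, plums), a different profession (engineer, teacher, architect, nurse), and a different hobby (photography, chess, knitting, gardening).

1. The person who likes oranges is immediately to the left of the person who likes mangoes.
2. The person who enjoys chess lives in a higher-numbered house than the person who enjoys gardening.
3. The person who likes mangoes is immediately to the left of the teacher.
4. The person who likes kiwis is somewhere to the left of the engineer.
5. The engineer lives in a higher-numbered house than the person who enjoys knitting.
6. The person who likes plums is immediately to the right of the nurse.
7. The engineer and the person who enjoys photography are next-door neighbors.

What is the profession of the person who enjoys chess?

teacher

That leaves plums as the favorite fruit for house 4.
By clue 6, the nurse is in house 3.
That leaves architect as the profession for house 1.
So house 2 gets engineer for profession.
House 4's profession must be teacher (nothing else left).
The person who likes mangoes is in house 3 (clue 3).
By clue 4, the person who likes kiwis is in house 1.
Clue 5 places the person who enjoys knitting in house 1.
House 2 favorite fruit: only oranges fits.
The only hobby still possible for house 4 is chess.
House 2 hobby: only gardening fits.
That leaves photography as the hobby for house 3.
So: house 1 = kiwis/architect/knitting, house 2 = oranges/engineer/gardening, house 3 = mangoes/nurse/photography, house 4 = plums/teacher/chess.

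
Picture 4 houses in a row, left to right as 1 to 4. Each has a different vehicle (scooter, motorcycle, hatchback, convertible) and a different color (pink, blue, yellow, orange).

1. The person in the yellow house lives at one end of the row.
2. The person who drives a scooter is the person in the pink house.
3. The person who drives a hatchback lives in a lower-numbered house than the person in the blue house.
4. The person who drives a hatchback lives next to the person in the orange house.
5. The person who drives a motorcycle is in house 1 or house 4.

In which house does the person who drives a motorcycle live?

The person who drives a motorcycle is narrowed to house 1 or 4; consider each.
Placing it in house 1 leads to a contradiction, so it's in house 4.
The person in the yellow house is narrowed to house 1 or 4; consider each.
Placing it in house 4 leads to a contradiction, so it's in house 1.
The person who drives a scooter is narrowed to house 2 or 3; consider each.
Placing it in house 2 leads to a contradiction, so it's in house 3.
From clue 2, the person in the pink house must be in house 3.
The person who drives a hatchback is in house 1 (clue 4).
Clue 4: the person in the orange house is in house 2.
House 2's vehicle must be convertible (nothing else left).
The only color still possible for house 4 is blue.
So: house 1 = hatchback/yellow, house 2 = convertible/orange, house 3 = scooter/pink, house 4 = motorcycle/blue.

4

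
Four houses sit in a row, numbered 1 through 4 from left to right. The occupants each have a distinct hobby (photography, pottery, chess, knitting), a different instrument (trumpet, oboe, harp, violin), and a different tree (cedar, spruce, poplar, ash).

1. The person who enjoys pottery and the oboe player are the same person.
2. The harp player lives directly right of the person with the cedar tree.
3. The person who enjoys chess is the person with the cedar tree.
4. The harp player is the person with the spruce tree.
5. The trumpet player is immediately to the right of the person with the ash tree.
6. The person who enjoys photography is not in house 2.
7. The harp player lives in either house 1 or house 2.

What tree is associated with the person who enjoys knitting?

spruce

From clue 7, the harp player must be in house 2.
By clue 2, the person with the cedar tree is in house 1.
By clue 3, the person who enjoys chess is in house 1.
Clue 4: the person with the spruce tree is in house 2.
House 2's hobby must be knitting (nothing else left).
House 3's tree must be ash (nothing else left).
That leaves poplar as the tree for house 4.
Clue 5 places the trumpet player in house 4.
That leaves violin as the instrument for house 1.
House 3 instrument: only oboe fits.
Clue 1 places the person who enjoys pottery in house 3.
That leaves photography as the hobby for house 4.
So: house 1 = chess/violin/cedar, house 2 = knitting/harp/spruce, house 3 = pottery/oboe/ash, house 4 = photography/trumpet/poplar.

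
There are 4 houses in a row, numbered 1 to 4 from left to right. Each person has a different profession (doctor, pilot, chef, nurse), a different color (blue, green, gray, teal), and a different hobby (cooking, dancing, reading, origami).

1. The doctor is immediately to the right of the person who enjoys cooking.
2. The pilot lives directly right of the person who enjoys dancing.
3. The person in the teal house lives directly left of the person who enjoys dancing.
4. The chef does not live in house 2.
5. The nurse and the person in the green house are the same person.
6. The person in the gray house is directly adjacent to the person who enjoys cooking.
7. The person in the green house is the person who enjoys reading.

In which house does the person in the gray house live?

The pilot is narrowed to house 3 or 4; consider each.
Placing it in house 4 leads to a contradiction, so it's in house 3.
The person who enjoys dancing is in house 2 (clue 2).
Clue 3 places the person in the teal house in house 1.
The person in the green house is in house 4 (clue 7).
Clue 7: the person who enjoys reading is in house 4.
House 1 profession: only chef fits.
So house 2 gets gray for color.
That leaves blue as the color for house 3.
Clue 5 places the nurse in house 4.
So house 2 gets doctor for profession.
The person who enjoys cooking is in house 1 (clue 1).
House 3's hobby must be origami (nothing else left).
So: house 1 = chef/teal/cooking, house 2 = doctor/gray/dancing, house 3 = pilot/blue/origami, house 4 = nurse/green/reading.

2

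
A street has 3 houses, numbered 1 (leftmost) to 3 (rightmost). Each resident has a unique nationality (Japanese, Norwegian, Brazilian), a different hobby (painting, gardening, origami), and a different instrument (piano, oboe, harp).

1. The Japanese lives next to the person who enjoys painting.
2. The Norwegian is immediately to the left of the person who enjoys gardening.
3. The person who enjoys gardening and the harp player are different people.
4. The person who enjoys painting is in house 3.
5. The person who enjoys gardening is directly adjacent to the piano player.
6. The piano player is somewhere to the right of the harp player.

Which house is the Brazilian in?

From clue 4, the person who enjoys painting must be in house 3.
That leaves origami as the hobby for house 1.
House 2's hobby must be gardening (nothing else left).
By clue 1, the Japanese is in house 2.
By clue 2, the Norwegian is in house 1.
By clue 3, the harp player is in house 1.
By clue 5, the piano player is in house 3.
House 3's nationality must be Brazilian (nothing else left).
So house 2 gets oboe for instrument.
So: house 1 = Norwegian/origami/harp, house 2 = Japanese/gardening/oboe, house 3 = Brazilian/painting/piano.

3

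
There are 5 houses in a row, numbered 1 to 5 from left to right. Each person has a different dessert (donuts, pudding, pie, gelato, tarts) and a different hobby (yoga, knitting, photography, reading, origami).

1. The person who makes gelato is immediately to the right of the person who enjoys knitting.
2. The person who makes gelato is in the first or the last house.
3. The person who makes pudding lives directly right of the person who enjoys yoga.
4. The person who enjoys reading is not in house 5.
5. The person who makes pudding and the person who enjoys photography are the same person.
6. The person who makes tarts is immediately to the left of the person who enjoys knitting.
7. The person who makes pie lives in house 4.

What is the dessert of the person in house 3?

tarts

By clue 2, the person who makes gelato is in house 5.
By clue 7, the person who makes pie is in house 4.
From clue 1, the person who enjoys knitting must be in house 4.
Clue 6 places the person who makes tarts in house 3.
House 1 dessert: only donuts fits.
So house 2 gets pudding for dessert.
That leaves origami as the hobby for house 5.
Clue 3: the person who enjoys yoga is in house 1.
Clue 5: the person who enjoys photography is in house 2.
House 3's hobby must be reading (nothing else left).
So: house 1 = donuts/yoga, house 2 = pudding/photography, house 3 = tarts/reading, house 4 = pie/knitting, house 5 = gelato/origami.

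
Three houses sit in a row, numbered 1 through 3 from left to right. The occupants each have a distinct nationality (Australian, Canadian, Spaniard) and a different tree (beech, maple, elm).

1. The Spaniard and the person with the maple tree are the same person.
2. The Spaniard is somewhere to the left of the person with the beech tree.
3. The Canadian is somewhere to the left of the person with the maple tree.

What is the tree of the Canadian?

House 3 nationality: only Australian fits.
So house 1 gets elm for tree.
The Spaniard is in house 2 (clue 1).
Clue 1 places the person with the maple tree in house 2.
From clue 2, the person with the beech tree must be in house 3.
Clue 3 places the Canadian in house 1.
So: house 1 = Canadian/elm, house 2 = Spaniard/maple, house 3 = Australian/beech.

elm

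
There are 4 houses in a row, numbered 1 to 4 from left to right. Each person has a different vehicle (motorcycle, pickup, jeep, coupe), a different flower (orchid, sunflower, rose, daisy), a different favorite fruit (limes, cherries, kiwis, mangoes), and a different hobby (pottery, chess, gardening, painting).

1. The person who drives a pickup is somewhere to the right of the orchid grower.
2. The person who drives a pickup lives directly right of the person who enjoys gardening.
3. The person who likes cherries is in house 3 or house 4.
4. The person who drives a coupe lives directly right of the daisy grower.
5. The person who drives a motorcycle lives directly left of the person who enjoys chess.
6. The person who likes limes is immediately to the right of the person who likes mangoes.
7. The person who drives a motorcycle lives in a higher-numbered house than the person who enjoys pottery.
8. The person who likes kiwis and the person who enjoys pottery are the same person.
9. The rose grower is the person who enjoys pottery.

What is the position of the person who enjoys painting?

That leaves jeep as the vehicle for house 1.
So house 4 gets sunflower for flower.
The person who drives a motorcycle is narrowed to house 2 or 3; consider each.
Placing it in house 3 leads to a contradiction, so it's in house 2.
Clue 5 places the person who enjoys chess in house 3.
Clue 7 places the person who enjoys pottery in house 1.
From clue 8, the person who likes kiwis must be in house 1.
Clue 9: the rose grower is in house 1.
That leaves gardening as the hobby for house 2.
So house 4 gets painting for hobby.
By clue 2, the person who drives a pickup is in house 3.
House 4 vehicle: only coupe fits.
That leaves mangoes as the favorite fruit for house 2.
The orchid grower is in house 2 (clue 1).
By clue 4, the daisy grower is in house 3.
Clue 6: the person who likes limes is in house 3.
The only favorite fruit still possible for house 4 is cherries.
So: house 1 = jeep/rose/kiwis/pottery, house 2 = motorcycle/orchid/mangoes/gardening, house 3 = pickup/daisy/limes/chess, house 4 = coupe/sunflower/cherries/painting.

4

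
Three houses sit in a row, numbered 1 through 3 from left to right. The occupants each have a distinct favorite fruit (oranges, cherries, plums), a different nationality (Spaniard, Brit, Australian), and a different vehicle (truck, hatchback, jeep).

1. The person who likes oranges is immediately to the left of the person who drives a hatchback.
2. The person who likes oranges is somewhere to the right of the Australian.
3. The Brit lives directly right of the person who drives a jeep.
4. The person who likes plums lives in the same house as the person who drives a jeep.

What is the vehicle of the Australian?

Clue 2: the person who likes oranges is in house 2.
Clue 2 places the Australian in house 1.
So house 1 gets plums for favorite fruit.
That leaves cherries as the favorite fruit for house 3.
By clue 1, the person who drives a hatchback is in house 3.
From clue 4, the person who drives a jeep must be in house 1.
House 2's vehicle must be truck (nothing else left).
Clue 3 places the Brit in house 2.
House 3 nationality: only Spaniard fits.
So: house 1 = plums/Australian/jeep, house 2 = oranges/Brit/truck, house 3 = cherries/Spaniard/hatchback.

jeep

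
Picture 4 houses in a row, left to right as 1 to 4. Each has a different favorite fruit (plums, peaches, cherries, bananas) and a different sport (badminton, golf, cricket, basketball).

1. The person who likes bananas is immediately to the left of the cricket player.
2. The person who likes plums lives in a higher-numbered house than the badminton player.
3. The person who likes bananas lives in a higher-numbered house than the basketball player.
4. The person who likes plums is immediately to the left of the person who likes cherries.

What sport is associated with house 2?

badminton

House 1 favorite fruit: only peaches fits.
That leaves cherries as the favorite fruit for house 4.
Clue 4 places the person who likes plums in house 3.
So house 2 gets bananas for favorite fruit.
The cricket player is in house 3 (clue 1).
Clue 3: the basketball player is in house 1.
That leaves golf as the sport for house 4.
So house 2 gets badminton for sport.
So: house 1 = peaches/basketball, house 2 = bananas/badminton, house 3 = plums/cricket, house 4 = cherries/golf.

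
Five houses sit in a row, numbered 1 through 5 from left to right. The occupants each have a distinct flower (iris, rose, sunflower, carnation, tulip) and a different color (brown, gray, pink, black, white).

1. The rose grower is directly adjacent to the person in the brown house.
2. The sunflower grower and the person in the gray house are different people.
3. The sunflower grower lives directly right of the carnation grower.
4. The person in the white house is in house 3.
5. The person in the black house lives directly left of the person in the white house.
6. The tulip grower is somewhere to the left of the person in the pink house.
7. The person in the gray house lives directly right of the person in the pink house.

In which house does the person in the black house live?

2

The person in the white house is in house 3 (clue 4).
Clue 5 places the person in the black house in house 2.
House 1 color: only brown fits.
The only color still possible for house 5 is gray.
Clue 1: the rose grower is in house 2.
House 5's flower must be iris (nothing else left).
House 4 color: only pink fits.
Clue 3: the sunflower grower is in house 4.
By clue 3, the carnation grower is in house 3.
House 1's flower must be tulip (nothing else left).
So: house 1 = tulip/brown, house 2 = rose/black, house 3 = carnation/white, house 4 = sunflower/pink, house 5 = iris/gray.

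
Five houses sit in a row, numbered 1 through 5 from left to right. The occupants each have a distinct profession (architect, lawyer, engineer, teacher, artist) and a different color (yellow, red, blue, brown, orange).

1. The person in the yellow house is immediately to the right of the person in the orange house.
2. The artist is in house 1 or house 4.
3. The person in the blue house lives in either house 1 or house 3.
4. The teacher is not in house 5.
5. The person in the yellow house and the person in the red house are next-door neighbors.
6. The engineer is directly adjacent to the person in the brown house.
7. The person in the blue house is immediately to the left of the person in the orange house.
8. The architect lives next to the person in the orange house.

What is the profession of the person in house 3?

architect

The artist is narrowed to house 1 or 4; consider each.
Placing it in house 4 leads to a contradiction, so it's in house 1.
The architect is narrowed to house 3 or 5; consider each.
Placing it in house 5 leads to a contradiction, so it's in house 3.
The teacher is narrowed to house 2 or 4; consider each.
Placing it in house 4 leads to a contradiction, so it's in house 2.
So house 1 gets blue for color.
Clue 7: the person in the orange house is in house 2.
By clue 1, the person in the yellow house is in house 3.
That leaves red as the color for house 4.
So house 5 gets brown for color.
The engineer is in house 4 (clue 6).
That leaves lawyer as the profession for house 5.
So: house 1 = artist/blue, house 2 = teacher/orange, house 3 = architect/yellow, house 4 = engineer/red, house 5 = lawyer/brown.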